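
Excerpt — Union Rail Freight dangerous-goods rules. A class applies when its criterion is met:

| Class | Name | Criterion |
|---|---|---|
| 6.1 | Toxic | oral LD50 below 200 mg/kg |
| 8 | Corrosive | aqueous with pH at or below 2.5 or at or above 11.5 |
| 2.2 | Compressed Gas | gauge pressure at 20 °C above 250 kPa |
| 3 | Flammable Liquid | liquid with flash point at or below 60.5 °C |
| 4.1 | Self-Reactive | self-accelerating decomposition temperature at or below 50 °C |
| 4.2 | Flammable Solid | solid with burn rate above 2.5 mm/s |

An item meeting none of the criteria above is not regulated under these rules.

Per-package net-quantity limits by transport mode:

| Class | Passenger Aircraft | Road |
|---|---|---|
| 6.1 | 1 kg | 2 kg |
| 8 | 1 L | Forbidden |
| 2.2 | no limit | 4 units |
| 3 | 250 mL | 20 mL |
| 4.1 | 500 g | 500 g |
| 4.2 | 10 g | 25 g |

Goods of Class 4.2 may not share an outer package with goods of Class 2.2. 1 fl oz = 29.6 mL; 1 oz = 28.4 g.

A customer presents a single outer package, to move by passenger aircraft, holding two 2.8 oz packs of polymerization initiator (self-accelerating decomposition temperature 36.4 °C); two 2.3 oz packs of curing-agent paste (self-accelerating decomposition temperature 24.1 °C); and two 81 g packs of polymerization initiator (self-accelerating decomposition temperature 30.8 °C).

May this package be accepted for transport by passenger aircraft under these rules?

Yes

With self-accelerating decomposition temperature 36.4 °C (≤ 50 °C), the polymerization initiator falls in Class 4.1.
With self-accelerating decomposition temperature 24.1 °C (≤ 50 °C), the curing-agent paste falls in Class 4.1.
With self-accelerating decomposition temperature 30.8 °C (≤ 50 °C), the polymerization initiator falls in Class 4.1.
Total Class 4.1: (two 2.8 oz packs = 159.04 g) + (two 2.3 oz packs = 130.64 g) + (two 81 g packs = 162 g) = 451.68 g.
451.68 g ≤ 500 g (passenger aircraft limit, Class 4.1) — within limit.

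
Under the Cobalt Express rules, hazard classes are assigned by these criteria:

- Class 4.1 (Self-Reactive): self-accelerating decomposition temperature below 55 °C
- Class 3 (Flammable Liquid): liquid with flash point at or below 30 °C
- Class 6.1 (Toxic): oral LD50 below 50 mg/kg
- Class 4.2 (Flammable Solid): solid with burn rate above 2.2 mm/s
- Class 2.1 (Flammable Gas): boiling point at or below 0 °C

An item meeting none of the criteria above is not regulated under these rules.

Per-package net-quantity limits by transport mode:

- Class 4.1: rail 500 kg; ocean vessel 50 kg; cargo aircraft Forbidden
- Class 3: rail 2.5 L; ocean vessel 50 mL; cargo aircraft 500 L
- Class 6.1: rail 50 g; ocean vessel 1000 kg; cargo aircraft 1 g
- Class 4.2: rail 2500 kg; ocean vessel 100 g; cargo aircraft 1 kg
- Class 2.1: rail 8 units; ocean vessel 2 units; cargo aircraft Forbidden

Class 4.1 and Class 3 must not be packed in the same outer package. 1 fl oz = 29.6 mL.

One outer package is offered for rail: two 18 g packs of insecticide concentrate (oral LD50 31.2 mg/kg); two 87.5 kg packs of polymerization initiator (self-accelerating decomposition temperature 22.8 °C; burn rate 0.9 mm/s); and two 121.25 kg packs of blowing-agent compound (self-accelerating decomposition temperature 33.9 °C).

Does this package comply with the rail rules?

Insecticide concentrate: oral LD50 31.2 mg/kg < 50 mg/kg → Class 6.1 (Toxic).
Polymerization initiator: self-accelerating decomposition temperature 22.8 °C < 55 °C → Class 4.1 (Self-Reactive).
The blowing-agent compound has self-accelerating decomposition temperature 33.9 °C, which is < 55 °C, so it is Class 4.1 (Self-Reactive).
Class 4.1 net quantity: (two 87.5 kg packs = 175 kg) + (two 121.25 kg packs = 242.5 kg) = 417.5 kg.
417.5 kg ≤ 500 kg (rail limit, Class 4.1) — within limit.
Class 6.1 quantity: two 18 g packs = 36 g.
36 g is within the rail limit of 50 g for Class 6.1.
The segregation rule (Class 4.1 with Class 3) does not apply to Class 4.1 with Class 6.1.
Every hazard class is within its rail limit and no segregation rule is violated.

Yes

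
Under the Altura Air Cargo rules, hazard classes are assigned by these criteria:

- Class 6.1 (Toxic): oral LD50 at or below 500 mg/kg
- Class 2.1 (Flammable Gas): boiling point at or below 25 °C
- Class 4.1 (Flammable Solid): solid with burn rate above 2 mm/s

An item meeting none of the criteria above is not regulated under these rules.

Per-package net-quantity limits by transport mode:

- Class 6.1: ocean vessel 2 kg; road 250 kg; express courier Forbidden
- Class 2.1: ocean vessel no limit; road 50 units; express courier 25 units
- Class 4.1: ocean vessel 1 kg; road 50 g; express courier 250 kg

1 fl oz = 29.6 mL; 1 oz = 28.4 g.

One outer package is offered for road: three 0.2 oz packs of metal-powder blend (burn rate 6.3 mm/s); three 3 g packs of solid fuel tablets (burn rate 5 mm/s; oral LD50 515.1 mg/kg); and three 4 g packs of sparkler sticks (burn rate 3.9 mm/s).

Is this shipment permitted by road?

Yes

Burn rate 6.3 mm/s meets the Class 4.1 criterion (Flammable Solid), so the metal-powder blend is Class 4.1.
Burn rate 5 mm/s meets the Class 4.1 criterion (Flammable Solid), so the solid fuel tablets are Class 4.1.
Sparkler sticks: burn rate 3.9 mm/s > 2 mm/s → Class 4.1 (Flammable Solid).
Class 4.1 net quantity: (three 0.2 oz packs = 17.04 g) + (three 3 g packs = 9 g) + (three 4 g packs = 12 g) = 38.04 g.
38.04 g ≤ 50 g (road limit, Class 4.1) — within limit.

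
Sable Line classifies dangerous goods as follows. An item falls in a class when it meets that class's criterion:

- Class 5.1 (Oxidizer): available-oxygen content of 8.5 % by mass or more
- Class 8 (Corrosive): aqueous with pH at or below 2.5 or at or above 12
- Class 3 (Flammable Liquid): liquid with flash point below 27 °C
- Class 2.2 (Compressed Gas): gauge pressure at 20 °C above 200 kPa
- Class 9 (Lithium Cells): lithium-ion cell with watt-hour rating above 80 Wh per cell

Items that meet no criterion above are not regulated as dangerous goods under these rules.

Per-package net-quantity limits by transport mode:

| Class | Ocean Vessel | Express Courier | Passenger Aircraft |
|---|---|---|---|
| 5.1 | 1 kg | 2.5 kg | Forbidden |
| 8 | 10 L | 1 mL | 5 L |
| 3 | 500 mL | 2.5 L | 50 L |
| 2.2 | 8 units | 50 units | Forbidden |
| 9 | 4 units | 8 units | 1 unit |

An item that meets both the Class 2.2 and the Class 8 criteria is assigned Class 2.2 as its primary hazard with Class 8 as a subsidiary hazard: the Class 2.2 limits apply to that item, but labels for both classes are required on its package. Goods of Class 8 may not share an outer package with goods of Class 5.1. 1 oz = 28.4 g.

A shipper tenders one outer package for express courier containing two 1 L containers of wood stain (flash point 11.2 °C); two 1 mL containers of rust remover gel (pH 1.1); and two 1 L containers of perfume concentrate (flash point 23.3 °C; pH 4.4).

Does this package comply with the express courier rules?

Flash point 11.2 °C meets the Class 3 criterion (Flammable Liquid), so the wood stain is Class 3.
Rust remover gel: pH 1.1 ≤ 2.5 → Class 8 (Corrosive).
The perfume concentrate has flash point 23.3 °C, which is < 27 °C, so it is Class 3 (Flammable Liquid).
Total Class 3: (two 1 L containers = 2 L) + (two 1 L containers = 2 L) = 4 L.
4 L exceeds the express courier limit of 2.5 L for Class 3.
Class 8 quantity: two 1 mL containers = 2 mL.
That exceeds the Class 8 express courier limit of 1 mL.
The segregation rule (Class 8 with Class 5.1) does not apply to Class 3 with Class 8.

No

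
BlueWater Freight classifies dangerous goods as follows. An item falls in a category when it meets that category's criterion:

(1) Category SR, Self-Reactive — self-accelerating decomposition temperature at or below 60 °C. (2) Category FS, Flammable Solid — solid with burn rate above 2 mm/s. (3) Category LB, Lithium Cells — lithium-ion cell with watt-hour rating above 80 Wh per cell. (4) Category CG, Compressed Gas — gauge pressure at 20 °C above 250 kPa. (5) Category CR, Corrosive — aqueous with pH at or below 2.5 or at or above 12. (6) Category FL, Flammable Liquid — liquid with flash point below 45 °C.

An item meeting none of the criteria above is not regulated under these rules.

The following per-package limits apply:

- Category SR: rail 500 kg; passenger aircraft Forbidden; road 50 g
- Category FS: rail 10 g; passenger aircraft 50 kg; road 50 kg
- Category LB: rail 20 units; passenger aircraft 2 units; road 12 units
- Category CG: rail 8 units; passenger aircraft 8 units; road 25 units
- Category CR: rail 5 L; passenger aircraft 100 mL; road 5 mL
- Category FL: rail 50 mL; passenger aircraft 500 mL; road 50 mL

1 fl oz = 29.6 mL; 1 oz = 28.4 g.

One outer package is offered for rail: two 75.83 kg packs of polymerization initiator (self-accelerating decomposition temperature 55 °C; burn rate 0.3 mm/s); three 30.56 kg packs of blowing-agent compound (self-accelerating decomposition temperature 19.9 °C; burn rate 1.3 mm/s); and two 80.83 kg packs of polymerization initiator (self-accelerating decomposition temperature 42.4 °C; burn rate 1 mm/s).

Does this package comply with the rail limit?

Yes

Self-accelerating decomposition temperature 55 °C meets the Category SR criterion (Self-Reactive), so the polymerization initiator is Category SR.
Self-accelerating decomposition temperature 19.9 °C meets the Category SR criterion (Self-Reactive), so the blowing-agent compound is Category SR.
Self-accelerating decomposition temperature 42.4 °C meets the Category SR criterion (Self-Reactive), so the polymerization initiator is Category SR.
Category SR net quantity: (two 75.83 kg packs = 151.66 kg) + (three 30.56 kg packs = 91.68 kg) + (two 80.83 kg packs = 161.66 kg) = 405 kg.
405 kg is within the rail limit of 500 kg for Category SR.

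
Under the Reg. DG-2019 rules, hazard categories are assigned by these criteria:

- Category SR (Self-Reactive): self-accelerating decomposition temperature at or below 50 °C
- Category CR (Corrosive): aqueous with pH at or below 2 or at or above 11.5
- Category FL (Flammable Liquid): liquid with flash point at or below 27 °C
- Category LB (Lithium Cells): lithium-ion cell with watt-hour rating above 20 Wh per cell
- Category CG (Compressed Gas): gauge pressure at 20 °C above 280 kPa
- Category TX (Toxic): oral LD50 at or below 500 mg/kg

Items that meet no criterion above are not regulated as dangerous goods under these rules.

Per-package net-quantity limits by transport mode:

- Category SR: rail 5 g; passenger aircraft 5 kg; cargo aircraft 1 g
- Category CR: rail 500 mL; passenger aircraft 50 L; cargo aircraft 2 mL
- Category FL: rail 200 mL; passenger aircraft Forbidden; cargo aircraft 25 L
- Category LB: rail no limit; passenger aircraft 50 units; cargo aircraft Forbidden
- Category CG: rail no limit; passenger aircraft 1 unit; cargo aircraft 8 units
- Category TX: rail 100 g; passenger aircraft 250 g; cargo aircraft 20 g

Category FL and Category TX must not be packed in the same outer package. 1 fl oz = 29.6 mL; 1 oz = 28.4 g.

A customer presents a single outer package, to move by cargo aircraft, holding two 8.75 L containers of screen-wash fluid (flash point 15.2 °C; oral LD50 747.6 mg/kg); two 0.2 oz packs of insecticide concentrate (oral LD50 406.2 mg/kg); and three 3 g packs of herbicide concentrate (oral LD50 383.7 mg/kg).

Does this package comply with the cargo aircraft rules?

No

The screen-wash fluid has flash point 15.2 °C, which is ≤ 27 °C, so it is Category FL (Flammable Liquid).
Insecticide concentrate: oral LD50 406.2 mg/kg ≤ 500 mg/kg → Category TX (Toxic).
Oral LD50 383.7 mg/kg meets the Category TX criterion (Toxic), so the herbicide concentrate is Category TX.
Category FL quantity: two 8.75 L containers = 17.5 L.
17.5 L is within the cargo aircraft limit of 25 L for Category FL.
Total Category TX: (two 0.2 oz packs = 11.36 g) + (three 3 g packs = 9 g) = 20.36 g.
20.36 g > 20 g (cargo aircraft limit, Category TX) — over the limit.
Category FL and Category TX may not share an outer package.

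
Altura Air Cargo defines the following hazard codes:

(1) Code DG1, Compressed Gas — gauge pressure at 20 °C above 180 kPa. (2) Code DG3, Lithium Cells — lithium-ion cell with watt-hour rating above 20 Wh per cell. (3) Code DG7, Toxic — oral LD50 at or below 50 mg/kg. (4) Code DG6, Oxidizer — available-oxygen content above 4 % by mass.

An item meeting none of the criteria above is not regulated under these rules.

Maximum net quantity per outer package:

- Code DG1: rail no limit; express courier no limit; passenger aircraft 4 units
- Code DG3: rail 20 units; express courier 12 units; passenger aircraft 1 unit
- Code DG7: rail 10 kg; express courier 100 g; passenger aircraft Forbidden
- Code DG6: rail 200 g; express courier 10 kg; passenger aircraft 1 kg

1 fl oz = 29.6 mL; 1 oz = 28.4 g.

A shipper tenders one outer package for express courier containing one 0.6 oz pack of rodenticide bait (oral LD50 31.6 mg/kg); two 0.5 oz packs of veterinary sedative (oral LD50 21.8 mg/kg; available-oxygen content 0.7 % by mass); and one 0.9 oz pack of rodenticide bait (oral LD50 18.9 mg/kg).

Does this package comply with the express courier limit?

Yes

Rodenticide bait: oral LD50 31.6 mg/kg ≤ 50 mg/kg → Code DG7 (Toxic).
With oral LD50 21.8 mg/kg (≤ 50 mg/kg), the veterinary sedative falls in Code DG7.
The rodenticide bait has oral LD50 18.9 mg/kg, which is ≤ 50 mg/kg, so it is Code DG7 (Toxic).
Code DG7 net quantity: (one 0.6 oz pack = 17.04 g) + (two 0.5 oz packs = 28.4 g) + (one 0.9 oz pack = 25.56 g) = 71 g.
71 g ≤ 100 g (express courier limit, Code DG7) — within limit.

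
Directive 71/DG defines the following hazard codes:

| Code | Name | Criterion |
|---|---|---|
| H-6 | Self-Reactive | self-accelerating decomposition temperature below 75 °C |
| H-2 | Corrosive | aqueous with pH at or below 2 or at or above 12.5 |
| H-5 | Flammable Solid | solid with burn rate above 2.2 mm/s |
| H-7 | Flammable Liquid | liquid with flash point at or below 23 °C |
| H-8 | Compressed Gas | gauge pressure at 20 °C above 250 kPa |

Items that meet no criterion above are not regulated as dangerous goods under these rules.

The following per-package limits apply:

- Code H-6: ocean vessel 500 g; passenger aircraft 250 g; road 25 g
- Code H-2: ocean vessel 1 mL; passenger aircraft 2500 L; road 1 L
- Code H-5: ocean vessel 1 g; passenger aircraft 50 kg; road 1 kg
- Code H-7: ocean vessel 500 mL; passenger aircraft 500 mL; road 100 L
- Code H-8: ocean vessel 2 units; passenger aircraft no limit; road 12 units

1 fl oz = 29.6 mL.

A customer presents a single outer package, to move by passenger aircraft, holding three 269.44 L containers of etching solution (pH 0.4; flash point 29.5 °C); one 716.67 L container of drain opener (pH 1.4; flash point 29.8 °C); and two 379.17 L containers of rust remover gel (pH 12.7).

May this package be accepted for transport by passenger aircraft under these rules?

The etching solution has pH 0.4, which is ≤ 2, so it is Code H-2 (Corrosive).
Drain opener: pH 1.4 ≤ 2 → Code H-2 (Corrosive).
pH 12.7 meets the Code H-2 criterion (Corrosive), so the rust remover gel is Code H-2.
Total Code H-2: (three 269.44 L containers = 808.32 L) + 716.67 L + (two 379.17 L containers = 758.34 L) = 2283.33 L.
That is within the Code H-2 passenger aircraft limit of 2500 L.

Yes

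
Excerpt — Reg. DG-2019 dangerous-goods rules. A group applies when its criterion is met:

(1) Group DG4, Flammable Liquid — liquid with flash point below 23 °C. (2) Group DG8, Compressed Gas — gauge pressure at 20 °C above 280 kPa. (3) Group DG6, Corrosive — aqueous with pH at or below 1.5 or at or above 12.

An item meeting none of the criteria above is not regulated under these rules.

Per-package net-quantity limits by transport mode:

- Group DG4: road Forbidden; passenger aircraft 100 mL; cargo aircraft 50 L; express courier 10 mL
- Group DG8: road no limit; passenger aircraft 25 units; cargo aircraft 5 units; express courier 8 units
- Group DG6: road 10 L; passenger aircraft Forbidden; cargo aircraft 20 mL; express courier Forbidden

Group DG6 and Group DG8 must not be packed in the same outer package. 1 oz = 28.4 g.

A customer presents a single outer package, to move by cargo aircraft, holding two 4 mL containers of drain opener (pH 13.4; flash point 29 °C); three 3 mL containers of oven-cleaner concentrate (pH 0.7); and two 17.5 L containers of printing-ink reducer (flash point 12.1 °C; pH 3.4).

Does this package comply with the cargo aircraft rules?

Yes

Drain opener: pH 13.4 ≥ 12 → Group DG6 (Corrosive).
The oven-cleaner concentrate has pH 0.7, which is ≤ 1.5, so it is Group DG6 (Corrosive).
With flash point 12.1 °C (< 23 °C), the printing-ink reducer falls in Group DG4.
Total Group DG6: (two 4 mL containers = 8 mL) + (three 3 mL containers = 9 mL) = 17 mL.
17 mL ≤ 20 mL (cargo aircraft limit, Group DG6) — within limit.
Group DG4 quantity: two 17.5 L containers = 35 L.
35 L is within the cargo aircraft limit of 50 L for Group DG4.
The segregation rule (Group DG6 with Group DG8) does not apply to Group DG6 with Group DG4.
Every hazard group is within its cargo aircraft limit and no segregation rule is violated.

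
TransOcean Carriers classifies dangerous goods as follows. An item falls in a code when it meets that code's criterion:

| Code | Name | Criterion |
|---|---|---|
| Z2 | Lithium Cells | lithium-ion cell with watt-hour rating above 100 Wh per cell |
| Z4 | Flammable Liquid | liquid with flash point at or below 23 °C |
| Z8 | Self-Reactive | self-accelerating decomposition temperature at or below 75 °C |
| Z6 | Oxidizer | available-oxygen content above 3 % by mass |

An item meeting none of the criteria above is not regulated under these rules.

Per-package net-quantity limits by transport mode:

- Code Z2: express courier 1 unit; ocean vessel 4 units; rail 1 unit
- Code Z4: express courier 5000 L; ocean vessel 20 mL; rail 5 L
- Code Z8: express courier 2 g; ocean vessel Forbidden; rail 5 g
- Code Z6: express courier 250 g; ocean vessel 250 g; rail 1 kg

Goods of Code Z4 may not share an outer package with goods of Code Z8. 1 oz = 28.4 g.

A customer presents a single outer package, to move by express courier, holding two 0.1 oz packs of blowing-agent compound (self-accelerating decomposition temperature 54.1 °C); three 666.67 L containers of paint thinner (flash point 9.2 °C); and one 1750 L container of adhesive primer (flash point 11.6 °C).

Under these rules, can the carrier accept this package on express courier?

Self-accelerating decomposition temperature 54.1 °C meets the Code Z8 criterion (Self-Reactive), so the blowing-agent compound is Code Z8.
Flash point 9.2 °C meets the Code Z4 criterion (Flammable Liquid), so the paint thinner is Code Z4.
The adhesive primer has flash point 11.6 °C, which is ≤ 23 °C, so it is Code Z4 (Flammable Liquid).
Total Code Z4: (three 666.67 L containers = 2000.01 L) + 1750 L = 3750.01 L.
3750.01 L is within the express courier limit of 5000 L for Code Z4.
Code Z8 quantity: two 0.1 oz packs = 5.68 g.
5.68 g > 2 g (express courier limit, Code Z8) — over the limit.
Code Z4 and Code Z8 may not share an outer package.

No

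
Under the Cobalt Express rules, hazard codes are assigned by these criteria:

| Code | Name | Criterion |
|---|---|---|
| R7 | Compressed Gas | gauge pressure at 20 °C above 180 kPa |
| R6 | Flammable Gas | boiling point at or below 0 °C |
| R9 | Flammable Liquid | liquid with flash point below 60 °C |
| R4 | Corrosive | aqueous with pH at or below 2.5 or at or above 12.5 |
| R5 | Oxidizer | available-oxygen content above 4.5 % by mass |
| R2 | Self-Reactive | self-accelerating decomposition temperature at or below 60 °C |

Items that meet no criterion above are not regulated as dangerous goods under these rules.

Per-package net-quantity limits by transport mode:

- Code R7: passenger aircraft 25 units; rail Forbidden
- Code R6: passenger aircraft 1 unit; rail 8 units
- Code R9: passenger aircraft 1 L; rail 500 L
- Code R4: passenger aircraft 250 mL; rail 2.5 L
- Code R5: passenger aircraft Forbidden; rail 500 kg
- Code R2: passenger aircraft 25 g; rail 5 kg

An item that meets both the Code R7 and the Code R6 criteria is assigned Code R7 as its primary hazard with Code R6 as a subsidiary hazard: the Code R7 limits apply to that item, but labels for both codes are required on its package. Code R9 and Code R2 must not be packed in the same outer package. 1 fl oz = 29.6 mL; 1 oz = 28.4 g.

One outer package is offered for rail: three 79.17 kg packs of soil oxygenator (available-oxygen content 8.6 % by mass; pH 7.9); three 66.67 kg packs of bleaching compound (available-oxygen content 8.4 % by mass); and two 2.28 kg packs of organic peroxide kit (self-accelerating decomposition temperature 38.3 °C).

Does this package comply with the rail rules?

Yes

The soil oxygenator has available-oxygen content 8.6 % by mass, which is > 4.5 % by mass, so it is Code R5 (Oxidizer).
Bleaching compound: available-oxygen content 8.4 % by mass > 4.5 % by mass → Code R5 (Oxidizer).
Organic peroxide kit: self-accelerating decomposition temperature 38.3 °C ≤ 60 °C → Code R2 (Self-Reactive).
Total Code R5: (three 79.17 kg packs = 237.51 kg) + (three 66.67 kg packs = 200.01 kg) = 437.52 kg.
That is within the Code R5 rail limit of 500 kg.
Code R2 quantity: two 2.28 kg packs = 4.56 kg.
4.56 kg ≤ 5 kg (rail limit, Code R2) — within limit.
The segregation rule (Code R9 with Code R2) does not apply to Code R5 with Code R2.
Every hazard code is within its rail limit and no segregation rule is violated.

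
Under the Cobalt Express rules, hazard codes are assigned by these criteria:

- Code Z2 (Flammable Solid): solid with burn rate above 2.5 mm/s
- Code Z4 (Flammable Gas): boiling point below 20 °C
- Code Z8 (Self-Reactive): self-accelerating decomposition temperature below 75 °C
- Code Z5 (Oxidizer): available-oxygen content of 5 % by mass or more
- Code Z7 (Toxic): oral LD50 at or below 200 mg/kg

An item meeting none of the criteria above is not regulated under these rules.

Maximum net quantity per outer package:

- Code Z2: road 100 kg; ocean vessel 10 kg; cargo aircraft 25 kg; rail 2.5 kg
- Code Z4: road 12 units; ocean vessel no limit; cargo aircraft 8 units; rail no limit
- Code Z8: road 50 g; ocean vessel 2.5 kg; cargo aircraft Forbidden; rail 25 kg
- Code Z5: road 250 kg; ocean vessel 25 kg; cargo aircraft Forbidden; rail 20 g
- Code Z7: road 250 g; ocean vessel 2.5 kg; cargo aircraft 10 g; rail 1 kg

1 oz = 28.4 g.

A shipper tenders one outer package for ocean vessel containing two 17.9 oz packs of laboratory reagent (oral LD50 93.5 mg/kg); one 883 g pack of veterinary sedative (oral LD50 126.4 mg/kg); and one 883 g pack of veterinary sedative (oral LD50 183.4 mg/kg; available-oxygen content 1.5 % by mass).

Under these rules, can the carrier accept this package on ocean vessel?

No

With oral LD50 93.5 mg/kg (≤ 200 mg/kg), the laboratory reagent falls in Code Z7.
With oral LD50 126.4 mg/kg (≤ 200 mg/kg), the veterinary sedative falls in Code Z7.
With oral LD50 183.4 mg/kg (≤ 200 mg/kg), the veterinary sedative falls in Code Z7.
Code Z7 net quantity: (two 17.9 oz packs = 1016.72 g) + 883 g + 883 g = 2782.72 g.
That exceeds the Code Z7 ocean vessel limit of 2.5 kg.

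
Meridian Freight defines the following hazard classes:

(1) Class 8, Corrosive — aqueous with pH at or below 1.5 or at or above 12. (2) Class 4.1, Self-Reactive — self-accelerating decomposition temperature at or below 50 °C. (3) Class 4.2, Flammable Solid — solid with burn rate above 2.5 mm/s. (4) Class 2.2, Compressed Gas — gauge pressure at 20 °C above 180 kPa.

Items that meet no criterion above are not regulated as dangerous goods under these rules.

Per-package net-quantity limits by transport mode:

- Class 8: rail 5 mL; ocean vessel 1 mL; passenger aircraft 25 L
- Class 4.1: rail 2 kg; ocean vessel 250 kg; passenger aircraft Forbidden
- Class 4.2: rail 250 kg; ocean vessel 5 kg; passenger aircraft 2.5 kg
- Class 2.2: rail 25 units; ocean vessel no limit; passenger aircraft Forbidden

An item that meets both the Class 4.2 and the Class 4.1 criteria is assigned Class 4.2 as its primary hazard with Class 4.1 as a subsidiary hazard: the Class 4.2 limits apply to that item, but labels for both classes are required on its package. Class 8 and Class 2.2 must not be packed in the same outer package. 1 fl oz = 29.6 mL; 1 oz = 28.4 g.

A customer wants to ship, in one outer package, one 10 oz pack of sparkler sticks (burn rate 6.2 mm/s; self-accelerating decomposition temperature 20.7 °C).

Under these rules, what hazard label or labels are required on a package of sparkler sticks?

The sparkler sticks have burn rate 6.2 mm/s, which is > 2.5 mm/s, so they are Class 4.2 (Flammable Solid).
With self-accelerating decomposition temperature 20.7 °C (≤ 50 °C), the sparkler sticks fall in Class 4.1.
By the precedence rule Class 4.2 is primary and Class 4.1 is subsidiary, and that rule requires both labels on the package.

Class 4.1 and 4.2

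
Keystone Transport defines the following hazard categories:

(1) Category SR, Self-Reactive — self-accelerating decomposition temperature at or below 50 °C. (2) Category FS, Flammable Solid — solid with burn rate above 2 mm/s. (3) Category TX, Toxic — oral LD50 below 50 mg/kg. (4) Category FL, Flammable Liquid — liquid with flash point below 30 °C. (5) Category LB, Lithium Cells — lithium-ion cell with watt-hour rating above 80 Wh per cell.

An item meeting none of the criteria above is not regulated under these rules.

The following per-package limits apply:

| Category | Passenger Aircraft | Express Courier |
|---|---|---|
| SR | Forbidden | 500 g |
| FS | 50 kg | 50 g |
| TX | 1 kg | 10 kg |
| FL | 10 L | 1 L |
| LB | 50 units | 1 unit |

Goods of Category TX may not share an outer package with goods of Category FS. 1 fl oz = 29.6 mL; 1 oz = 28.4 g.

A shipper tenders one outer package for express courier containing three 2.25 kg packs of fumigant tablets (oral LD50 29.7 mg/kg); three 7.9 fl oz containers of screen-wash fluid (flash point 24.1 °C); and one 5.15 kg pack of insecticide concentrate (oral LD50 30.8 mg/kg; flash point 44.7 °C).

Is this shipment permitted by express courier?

Fumigant tablets: oral LD50 29.7 mg/kg < 50 mg/kg → Category TX (Toxic).
Flash point 24.1 °C meets the Category FL criterion (Flammable Liquid), so the screen-wash fluid is Category FL.
Oral LD50 30.8 mg/kg meets the Category TX criterion (Toxic), so the insecticide concentrate is Category TX.
Category TX net quantity: (three 2.25 kg packs = 6.75 kg) + 5.15 kg = 11.9 kg.
11.9 kg > 10 kg (express courier limit, Category TX) — over the limit.
Category FL quantity: three 7.9 fl oz containers = 701.52 mL.
701.52 mL ≤ 1 L (express courier limit, Category FL) — within limit.
The segregation rule (Category TX with Category FS) does not apply to Category TX with Category FL.

No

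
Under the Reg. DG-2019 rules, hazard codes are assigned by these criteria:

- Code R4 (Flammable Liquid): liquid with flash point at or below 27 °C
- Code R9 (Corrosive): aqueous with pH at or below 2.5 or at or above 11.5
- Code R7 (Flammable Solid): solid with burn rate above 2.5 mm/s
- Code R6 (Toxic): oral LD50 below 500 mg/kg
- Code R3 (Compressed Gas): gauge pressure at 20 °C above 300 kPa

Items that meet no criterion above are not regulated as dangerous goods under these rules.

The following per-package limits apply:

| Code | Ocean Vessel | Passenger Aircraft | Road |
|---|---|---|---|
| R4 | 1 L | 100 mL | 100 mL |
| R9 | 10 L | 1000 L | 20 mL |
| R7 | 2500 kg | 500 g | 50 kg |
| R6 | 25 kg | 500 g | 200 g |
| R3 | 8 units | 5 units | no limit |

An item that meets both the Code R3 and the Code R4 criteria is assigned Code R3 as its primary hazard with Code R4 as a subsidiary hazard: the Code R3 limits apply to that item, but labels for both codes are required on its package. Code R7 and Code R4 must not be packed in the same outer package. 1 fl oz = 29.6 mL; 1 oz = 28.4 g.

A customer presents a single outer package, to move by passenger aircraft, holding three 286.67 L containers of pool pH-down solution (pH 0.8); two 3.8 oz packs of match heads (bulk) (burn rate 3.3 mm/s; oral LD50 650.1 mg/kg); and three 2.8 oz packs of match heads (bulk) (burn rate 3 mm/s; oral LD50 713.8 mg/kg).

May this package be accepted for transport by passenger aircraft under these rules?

Yes

The pool pH-down solution has pH 0.8, which is ≤ 2.5, so it is Code R9 (Corrosive).
Match heads (bulk): burn rate 3.3 mm/s > 2.5 mm/s → Code R7 (Flammable Solid).
Match heads (bulk): burn rate 3 mm/s > 2.5 mm/s → Code R7 (Flammable Solid).
Total Code R7: (two 3.8 oz packs = 215.84 g) + (three 2.8 oz packs = 238.56 g) = 454.4 g.
454.4 g ≤ 500 g (passenger aircraft limit, Code R7) — within limit.
Code R9 quantity: three 286.67 L containers = 860.01 L.
860.01 L is within the passenger aircraft limit of 1000 L for Code R9.
The segregation rule (Code R7 with Code R4) does not apply to Code R7 with Code R9.
Every hazard code is within its passenger aircraft limit and no segregation rule is violated.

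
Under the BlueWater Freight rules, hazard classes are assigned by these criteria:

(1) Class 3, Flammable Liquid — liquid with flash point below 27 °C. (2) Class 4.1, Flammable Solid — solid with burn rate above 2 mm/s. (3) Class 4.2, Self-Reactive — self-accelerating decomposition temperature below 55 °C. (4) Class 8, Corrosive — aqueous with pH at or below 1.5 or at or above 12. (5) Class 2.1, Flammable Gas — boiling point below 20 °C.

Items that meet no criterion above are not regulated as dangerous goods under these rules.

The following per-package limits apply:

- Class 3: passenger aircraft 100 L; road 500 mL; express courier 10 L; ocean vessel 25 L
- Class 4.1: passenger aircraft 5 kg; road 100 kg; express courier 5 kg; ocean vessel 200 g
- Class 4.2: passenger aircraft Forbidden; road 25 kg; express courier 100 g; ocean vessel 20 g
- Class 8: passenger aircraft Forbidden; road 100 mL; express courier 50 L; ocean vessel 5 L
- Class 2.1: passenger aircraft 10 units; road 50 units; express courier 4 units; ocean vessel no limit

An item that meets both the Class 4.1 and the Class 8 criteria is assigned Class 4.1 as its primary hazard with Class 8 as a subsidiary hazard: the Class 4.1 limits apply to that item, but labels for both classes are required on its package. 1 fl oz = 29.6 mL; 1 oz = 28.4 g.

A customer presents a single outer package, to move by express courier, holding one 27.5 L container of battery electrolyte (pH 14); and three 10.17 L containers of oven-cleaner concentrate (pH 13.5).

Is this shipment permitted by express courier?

No

Battery electrolyte: pH 14 ≥ 12 → Class 8 (Corrosive).
Oven-cleaner concentrate: pH 13.5 ≥ 12 → Class 8 (Corrosive).
Class 8 net quantity: 27.5 L + (three 10.17 L containers = 30.51 L) = 58.01 L.
That exceeds the Class 8 express courier limit of 50 L.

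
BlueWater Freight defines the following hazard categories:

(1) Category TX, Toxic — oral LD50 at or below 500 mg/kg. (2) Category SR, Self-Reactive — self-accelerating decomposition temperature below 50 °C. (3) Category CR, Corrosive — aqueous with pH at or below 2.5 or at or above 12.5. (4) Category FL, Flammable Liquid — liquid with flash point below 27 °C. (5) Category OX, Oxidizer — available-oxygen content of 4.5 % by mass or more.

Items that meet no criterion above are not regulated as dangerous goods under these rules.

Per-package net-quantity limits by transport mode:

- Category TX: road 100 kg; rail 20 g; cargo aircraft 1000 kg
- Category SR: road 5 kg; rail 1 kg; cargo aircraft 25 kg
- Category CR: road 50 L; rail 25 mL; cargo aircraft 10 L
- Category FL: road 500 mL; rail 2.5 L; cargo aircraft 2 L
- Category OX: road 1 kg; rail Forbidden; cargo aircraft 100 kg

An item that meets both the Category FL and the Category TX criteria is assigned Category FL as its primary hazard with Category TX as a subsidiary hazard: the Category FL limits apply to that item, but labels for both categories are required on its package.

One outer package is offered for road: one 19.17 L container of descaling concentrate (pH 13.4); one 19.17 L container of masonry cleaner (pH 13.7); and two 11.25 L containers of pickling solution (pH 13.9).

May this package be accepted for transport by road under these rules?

No

The descaling concentrate has pH 13.4, which is ≥ 12.5, so it is Category CR (Corrosive).
The masonry cleaner has pH 13.7, which is ≥ 12.5, so it is Category CR (Corrosive).
The pickling solution has pH 13.9, which is ≥ 12.5, so it is Category CR (Corrosive).
Total Category CR: 19.17 L + 19.17 L + (two 11.25 L containers = 22.5 L) = 60.84 L.
60.84 L exceeds the road limit of 50 L for Category CR.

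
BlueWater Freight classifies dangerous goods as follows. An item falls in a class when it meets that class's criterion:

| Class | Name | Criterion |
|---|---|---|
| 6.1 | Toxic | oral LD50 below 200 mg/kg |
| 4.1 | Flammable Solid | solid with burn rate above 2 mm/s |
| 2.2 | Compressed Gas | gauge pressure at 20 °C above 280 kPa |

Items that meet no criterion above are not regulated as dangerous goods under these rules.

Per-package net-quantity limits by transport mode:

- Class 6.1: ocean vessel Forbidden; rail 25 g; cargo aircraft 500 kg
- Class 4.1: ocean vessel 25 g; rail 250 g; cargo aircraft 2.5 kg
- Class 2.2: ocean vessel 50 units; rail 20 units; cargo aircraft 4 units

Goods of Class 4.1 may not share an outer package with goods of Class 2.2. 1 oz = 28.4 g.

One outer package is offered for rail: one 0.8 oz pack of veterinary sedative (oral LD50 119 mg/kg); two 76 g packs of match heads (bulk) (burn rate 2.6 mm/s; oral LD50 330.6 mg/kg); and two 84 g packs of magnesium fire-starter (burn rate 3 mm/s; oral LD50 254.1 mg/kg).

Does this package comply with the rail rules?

No

With oral LD50 119 mg/kg (< 200 mg/kg), the veterinary sedative falls in Class 6.1.
The match heads (bulk) have burn rate 2.6 mm/s, which is > 2 mm/s, so they are Class 4.1 (Flammable Solid).
Magnesium fire-starter: burn rate 3 mm/s > 2 mm/s → Class 4.1 (Flammable Solid).
Class 4.1 net quantity: (two 76 g packs = 152 g) + (two 84 g packs = 168 g) = 320 g.
320 g > 250 g (rail limit, Class 4.1) — over the limit.
Class 6.1 quantity: one 0.8 oz pack = 22.72 g.
22.72 g ≤ 25 g (rail limit, Class 6.1) — within limit.
The segregation rule (Class 4.1 with Class 2.2) does not apply to Class 4.1 with Class 6.1.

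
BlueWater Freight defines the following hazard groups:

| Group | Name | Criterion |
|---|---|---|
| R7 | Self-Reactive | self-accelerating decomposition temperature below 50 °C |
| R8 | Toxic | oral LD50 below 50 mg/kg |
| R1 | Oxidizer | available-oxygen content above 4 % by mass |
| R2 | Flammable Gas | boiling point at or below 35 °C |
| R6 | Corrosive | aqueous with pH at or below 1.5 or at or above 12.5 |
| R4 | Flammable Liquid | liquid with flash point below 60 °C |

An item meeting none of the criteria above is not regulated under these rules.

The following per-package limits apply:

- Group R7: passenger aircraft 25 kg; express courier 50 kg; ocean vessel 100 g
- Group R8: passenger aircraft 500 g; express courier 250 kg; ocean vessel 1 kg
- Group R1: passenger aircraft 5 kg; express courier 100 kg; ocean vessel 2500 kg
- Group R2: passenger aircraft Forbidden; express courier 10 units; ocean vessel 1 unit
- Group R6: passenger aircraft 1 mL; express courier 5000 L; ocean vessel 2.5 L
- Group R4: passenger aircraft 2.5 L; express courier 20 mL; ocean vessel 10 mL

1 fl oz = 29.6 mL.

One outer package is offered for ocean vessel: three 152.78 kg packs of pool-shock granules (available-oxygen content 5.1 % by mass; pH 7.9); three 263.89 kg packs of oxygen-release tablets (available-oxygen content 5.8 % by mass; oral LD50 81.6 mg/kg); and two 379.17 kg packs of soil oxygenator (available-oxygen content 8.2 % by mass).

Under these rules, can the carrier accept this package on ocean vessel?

With available-oxygen content 5.1 % by mass (> 4 % by mass), the pool-shock granules fall in Group R1.
The oxygen-release tablets have available-oxygen content 5.8 % by mass, which is > 4 % by mass, so they are Group R1 (Oxidizer).
With available-oxygen content 8.2 % by mass (> 4 % by mass), the soil oxygenator falls in Group R1.
Group R1 net quantity: (three 152.78 kg packs = 458.34 kg) + (three 263.89 kg packs = 791.67 kg) + (two 379.17 kg packs = 758.34 kg) = 2008.35 kg.
That is within the Group R1 ocean vessel limit of 2500 kg.

Yes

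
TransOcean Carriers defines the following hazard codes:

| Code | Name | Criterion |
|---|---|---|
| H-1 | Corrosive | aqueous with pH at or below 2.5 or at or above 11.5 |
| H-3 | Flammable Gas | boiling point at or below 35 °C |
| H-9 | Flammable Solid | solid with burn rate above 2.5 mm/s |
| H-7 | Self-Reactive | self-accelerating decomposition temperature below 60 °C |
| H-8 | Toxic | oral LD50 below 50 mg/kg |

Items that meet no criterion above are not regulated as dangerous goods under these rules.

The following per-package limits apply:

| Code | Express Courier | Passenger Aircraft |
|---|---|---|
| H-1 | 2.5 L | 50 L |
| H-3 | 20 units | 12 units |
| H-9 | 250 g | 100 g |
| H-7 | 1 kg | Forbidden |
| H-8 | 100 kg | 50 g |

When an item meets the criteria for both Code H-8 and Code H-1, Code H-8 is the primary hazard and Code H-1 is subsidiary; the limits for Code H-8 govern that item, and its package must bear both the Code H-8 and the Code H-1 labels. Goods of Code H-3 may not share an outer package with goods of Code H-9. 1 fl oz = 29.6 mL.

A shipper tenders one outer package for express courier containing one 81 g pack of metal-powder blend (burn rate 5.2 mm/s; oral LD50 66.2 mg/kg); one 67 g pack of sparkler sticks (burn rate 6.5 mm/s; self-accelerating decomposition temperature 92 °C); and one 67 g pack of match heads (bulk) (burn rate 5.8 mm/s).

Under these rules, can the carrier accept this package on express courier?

Yes

With burn rate 5.2 mm/s (> 2.5 mm/s), the metal-powder blend falls in Code H-9.
Burn rate 6.5 mm/s meets the Code H-9 criterion (Flammable Solid), so the sparkler sticks are Code H-9.
The match heads (bulk) have burn rate 5.8 mm/s, which is > 2.5 mm/s, so they are Code H-9 (Flammable Solid).
Total Code H-9: 81 g + 67 g + 67 g = 215 g.
That is within the Code H-9 express courier limit of 250 g.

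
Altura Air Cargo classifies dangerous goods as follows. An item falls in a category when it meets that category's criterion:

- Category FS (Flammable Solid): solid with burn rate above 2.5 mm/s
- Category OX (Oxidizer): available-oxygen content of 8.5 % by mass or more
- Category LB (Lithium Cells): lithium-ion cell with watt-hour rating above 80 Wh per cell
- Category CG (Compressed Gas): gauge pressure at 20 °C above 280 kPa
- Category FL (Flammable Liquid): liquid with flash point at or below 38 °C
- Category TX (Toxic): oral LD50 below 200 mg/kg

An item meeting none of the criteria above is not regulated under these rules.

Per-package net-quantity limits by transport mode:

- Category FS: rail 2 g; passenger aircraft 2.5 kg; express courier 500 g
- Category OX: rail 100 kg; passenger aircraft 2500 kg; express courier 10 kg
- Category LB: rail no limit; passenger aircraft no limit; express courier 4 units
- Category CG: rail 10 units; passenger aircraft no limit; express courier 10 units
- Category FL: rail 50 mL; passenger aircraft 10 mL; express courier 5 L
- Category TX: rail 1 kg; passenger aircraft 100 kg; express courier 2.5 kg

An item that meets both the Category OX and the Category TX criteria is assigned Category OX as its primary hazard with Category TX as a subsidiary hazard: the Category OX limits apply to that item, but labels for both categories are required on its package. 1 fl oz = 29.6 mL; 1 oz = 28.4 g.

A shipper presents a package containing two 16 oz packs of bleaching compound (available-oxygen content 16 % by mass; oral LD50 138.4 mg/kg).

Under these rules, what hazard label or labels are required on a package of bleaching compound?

Category OX and TX

Available-oxygen content 16 % by mass meets the Category OX criterion (Oxidizer), so the bleaching compound is Category OX.
Bleaching compound: oral LD50 138.4 mg/kg < 200 mg/kg → Category TX (Toxic).
By the precedence rule Category OX is primary and Category TX is subsidiary, and that rule requires both labels on the package.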